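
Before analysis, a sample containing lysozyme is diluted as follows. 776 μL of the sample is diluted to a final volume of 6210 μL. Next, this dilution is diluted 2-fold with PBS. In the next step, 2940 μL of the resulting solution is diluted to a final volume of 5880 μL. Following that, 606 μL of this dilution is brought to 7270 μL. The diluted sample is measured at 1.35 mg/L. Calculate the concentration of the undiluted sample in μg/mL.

Overall dilution factor = 8.003 × 2 × 2 × 12.00 = 384.
Original = 1.35 mg/L × 384 = 518 mg/L = 518 μg/mL.

518 μg/mL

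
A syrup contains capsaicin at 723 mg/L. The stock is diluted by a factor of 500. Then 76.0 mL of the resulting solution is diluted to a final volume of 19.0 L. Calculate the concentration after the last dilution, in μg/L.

5.78 μg/L

Overall dilution factor = 500 × 250 = 1.25 × 10⁵.
723 mg/L / 1.25 × 10⁵ = 5.78 × 10⁻³ mg/L = 5.78 μg/L.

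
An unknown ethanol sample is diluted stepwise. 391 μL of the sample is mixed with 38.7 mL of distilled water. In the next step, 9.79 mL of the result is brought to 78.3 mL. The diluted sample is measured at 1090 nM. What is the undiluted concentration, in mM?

0.872 mM

Overall dilution factor = 99.98 × 7.998 = 800.
Original = 1090 nM × 800 = 8.72 × 10⁵ nM = 0.872 mM.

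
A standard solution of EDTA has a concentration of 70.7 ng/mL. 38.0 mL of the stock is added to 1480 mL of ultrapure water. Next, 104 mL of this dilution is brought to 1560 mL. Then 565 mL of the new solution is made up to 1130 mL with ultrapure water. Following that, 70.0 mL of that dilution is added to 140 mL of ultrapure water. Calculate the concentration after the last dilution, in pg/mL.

Overall dilution factor = 39.95 × 15 × 2 × 3 = 3595.
70.7 ng/mL / 3595 = 0.0197 ng/mL = 19.7 pg/mL.

19.7 pg/mL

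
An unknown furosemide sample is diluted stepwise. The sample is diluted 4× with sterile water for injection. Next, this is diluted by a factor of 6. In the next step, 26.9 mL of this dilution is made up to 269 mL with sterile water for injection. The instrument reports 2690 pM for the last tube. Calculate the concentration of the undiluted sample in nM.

Overall dilution factor = 4 × 6 × 10 = 240.
Original = 2690 pM × 240 = 6.46 × 10⁵ pM = 646 nM.

646 nM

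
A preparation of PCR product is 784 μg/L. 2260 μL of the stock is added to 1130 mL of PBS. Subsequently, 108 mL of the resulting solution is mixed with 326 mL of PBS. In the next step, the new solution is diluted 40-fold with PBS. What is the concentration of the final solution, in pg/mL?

Overall dilution factor = 501 × 4.019 × 40 = 8.05 × 10⁴.
784 μg/L / 8.05 × 10⁴ = 9.74 × 10⁻³ μg/L = 9.74 pg/mL.

9.74 pg/mL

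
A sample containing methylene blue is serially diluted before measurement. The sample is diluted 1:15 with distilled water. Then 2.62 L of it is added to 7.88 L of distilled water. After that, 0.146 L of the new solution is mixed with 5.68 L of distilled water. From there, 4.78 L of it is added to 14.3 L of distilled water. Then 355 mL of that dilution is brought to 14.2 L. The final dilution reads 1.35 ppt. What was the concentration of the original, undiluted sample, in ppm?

Overall dilution factor = 15 × 4.008 × 39.90 × 3.992 × 40 = 3.83 × 10⁵.
Original = 1.35 ppt × 3.83 × 10⁵ = 5.17 × 10⁵ ppt = 0.517 ppm.

0.517 ppm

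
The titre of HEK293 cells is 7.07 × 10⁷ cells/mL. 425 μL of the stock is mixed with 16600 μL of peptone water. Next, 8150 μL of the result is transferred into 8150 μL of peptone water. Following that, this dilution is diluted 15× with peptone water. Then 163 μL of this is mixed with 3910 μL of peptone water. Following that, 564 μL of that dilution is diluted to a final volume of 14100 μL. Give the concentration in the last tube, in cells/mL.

94.2 cells/mL

Overall dilution factor = 40.06 × 2 × 15 × 24.99 × 25 = 7.51 × 10⁵.
7.07 × 10⁷ cells/mL / 7.51 × 10⁵ = 94.2 cells/mL.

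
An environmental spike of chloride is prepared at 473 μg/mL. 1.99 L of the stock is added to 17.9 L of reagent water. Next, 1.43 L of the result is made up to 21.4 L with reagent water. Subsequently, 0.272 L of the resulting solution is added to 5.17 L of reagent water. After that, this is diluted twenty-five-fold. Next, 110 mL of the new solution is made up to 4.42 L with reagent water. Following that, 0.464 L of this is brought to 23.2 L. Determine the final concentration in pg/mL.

Overall dilution factor = 9.995 × 14.97 × 20.01 × 25 × 40.18 × 50 = 1.50 × 10⁸.
473 μg/mL / 1.50 × 10⁸ = 3.15 × 10⁻⁶ μg/mL = 3.15 pg/mL.

3.15 pg/mL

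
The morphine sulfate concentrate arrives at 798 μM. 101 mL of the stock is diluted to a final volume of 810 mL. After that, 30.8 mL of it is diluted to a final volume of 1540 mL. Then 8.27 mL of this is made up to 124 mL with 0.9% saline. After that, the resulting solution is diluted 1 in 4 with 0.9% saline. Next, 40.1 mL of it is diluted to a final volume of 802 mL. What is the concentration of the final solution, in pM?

1660 pM

Overall dilution factor = 8.020 × 50 × 14.99 × 4 × 20 = 4.81 × 10⁵.
798 μM / 4.81 × 10⁵ = 1.66 × 10⁻³ μM = 1660 pM.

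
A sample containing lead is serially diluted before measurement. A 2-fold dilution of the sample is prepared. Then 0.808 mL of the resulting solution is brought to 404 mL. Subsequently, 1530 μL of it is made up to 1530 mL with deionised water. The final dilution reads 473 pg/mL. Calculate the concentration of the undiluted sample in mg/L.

473 mg/L

Overall dilution factor = 2 × 500 × 1000 = 1.00 × 10⁶.
Original = 473 pg/mL × 1.00 × 10⁶ = 4.73 × 10⁸ pg/mL = 473 mg/L.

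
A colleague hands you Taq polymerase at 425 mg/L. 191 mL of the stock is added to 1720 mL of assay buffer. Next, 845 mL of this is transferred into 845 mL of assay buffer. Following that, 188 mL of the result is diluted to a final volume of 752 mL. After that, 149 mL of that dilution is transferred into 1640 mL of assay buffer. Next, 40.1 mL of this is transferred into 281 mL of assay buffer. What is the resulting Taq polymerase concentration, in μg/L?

Overall dilution factor = 10.01 × 2 × 4 × 12.01 × 8.007 = 7696.
425 mg/L / 7696 = 0.0552 mg/L = 55.2 μg/L.

55.2 μg/L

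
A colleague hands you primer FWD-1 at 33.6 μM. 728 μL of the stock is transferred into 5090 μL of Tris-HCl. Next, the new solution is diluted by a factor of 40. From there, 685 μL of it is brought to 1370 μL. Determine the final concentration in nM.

Overall dilution factor = 7.992 × 40 × 2 = 639.
33.6 μM / 639 = 0.0526 μM = 52.6 nM.

52.6 nM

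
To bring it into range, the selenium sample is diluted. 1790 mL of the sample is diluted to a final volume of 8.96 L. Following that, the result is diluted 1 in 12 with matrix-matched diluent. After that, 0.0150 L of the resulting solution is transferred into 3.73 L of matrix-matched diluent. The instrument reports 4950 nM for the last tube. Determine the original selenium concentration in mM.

74.2 mM

Overall dilution factor = 5.006 × 12 × 249.7 = 1.50 × 10⁴.
Original = 4950 nM × 1.50 × 10⁴ = 7.42 × 10⁷ nM = 74.2 mM.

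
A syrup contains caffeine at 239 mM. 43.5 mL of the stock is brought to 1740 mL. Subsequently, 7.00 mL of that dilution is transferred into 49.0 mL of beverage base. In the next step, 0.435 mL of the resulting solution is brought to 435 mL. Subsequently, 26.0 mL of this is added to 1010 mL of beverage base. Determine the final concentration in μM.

0.0187 μM

Overall dilution factor = 40 × 8 × 1000 × 39.85 = 1.28 × 10⁷.
239 mM / 1.28 × 10⁷ = 1.87 × 10⁻⁵ mM = 0.0187 μM.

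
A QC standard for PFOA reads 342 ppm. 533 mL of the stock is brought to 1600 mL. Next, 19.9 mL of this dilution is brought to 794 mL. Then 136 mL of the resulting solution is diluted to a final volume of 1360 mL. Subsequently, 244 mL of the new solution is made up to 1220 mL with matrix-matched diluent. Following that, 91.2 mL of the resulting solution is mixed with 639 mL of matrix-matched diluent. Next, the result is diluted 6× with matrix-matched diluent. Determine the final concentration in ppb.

Overall dilution factor = 3.002 × 39.90 × 10 × 5 × 8.007 × 6 = 2.88 × 10⁵.
342 ppm / 2.88 × 10⁵ = 1.19 × 10⁻³ ppm = 1.19 ppb.

1.19 ppb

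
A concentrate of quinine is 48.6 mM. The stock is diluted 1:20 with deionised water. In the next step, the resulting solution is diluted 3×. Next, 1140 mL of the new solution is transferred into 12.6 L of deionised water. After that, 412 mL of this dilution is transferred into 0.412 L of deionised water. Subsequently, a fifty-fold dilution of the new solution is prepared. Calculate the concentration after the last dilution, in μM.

0.672 μM

Overall dilution factor = 20 × 3 × 12.05 × 2 × 50 = 7.23 × 10⁴.
48.6 mM / 7.23 × 10⁴ = 6.72 × 10⁻⁴ mM = 0.672 μM.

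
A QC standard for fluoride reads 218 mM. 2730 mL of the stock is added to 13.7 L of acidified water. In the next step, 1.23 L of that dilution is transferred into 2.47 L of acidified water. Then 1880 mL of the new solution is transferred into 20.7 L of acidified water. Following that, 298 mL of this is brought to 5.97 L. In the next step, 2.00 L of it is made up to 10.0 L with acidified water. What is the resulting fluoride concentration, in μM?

10.0 μM

Overall dilution factor = 6.018 × 3.008 × 12.01 × 20.03 × 5 = 2.18 × 10⁴.
218 mM / 2.18 × 10⁴ = 0.0100 mM = 10.0 μM.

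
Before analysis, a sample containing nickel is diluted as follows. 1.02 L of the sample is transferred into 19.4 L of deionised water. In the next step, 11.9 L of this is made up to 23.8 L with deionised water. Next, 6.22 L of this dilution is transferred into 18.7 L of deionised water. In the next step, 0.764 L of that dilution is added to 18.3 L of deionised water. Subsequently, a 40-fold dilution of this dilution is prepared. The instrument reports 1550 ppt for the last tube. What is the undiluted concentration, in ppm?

Overall dilution factor = 20.02 × 2 × 4.006 × 24.95 × 40 = 1.60 × 10⁵.
Original = 1550 ppt × 1.60 × 10⁵ = 2.48 × 10⁸ ppt = 248 ppm.

248 ppm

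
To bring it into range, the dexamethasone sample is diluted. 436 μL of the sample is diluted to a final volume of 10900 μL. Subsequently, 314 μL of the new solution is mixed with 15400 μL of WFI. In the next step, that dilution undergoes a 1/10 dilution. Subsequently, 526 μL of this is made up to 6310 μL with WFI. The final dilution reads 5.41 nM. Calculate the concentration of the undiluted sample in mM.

0.812 mM

Overall dilution factor = 25 × 50.04 × 10 × 12.00 = 1.50 × 10⁵.
Original = 5.41 nM × 1.50 × 10⁵ = 8.12 × 10⁵ nM = 0.812 mM.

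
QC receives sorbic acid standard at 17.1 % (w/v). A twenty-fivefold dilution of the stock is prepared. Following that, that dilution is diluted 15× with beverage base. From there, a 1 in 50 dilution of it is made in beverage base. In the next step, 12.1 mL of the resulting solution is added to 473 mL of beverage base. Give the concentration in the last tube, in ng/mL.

227 ng/mL

Overall dilution factor = 25 × 15 × 50 × 40.09 = 7.52 × 10⁵.
17.1 % (w/v) / 7.52 × 10⁵ = 2.27 × 10⁻⁵ % (w/v) = 227 ng/mL.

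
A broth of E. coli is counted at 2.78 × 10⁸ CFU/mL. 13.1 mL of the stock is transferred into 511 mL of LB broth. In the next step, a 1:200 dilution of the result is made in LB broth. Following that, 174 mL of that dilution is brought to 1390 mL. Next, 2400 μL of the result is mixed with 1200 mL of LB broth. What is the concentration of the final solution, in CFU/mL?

Overall dilution factor = 40.01 × 200 × 7.989 × 501 = 3.20 × 10⁷.
2.78 × 10⁸ CFU/mL / 3.20 × 10⁷ = 8.68 CFU/mL.

8.68 CFU/mL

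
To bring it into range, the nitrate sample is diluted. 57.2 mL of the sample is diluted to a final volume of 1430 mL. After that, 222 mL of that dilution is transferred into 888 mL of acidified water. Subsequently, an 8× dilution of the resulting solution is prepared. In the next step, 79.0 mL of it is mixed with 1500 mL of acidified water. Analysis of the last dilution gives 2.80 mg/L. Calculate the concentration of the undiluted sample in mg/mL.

Overall dilution factor = 25 × 5 × 8 × 19.99 = 2.00 × 10⁴.
Original = 2.80 mg/L × 2.00 × 10⁴ = 5.60 × 10⁴ mg/L = 56.0 mg/mL.

56.0 mg/mL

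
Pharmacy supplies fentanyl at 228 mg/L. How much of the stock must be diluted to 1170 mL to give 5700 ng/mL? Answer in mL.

29.2 mL

5700 ng/mL = 5.70 mg/L.
V₁ = C₂V₂/C₁ = 5.70 × 1170 / 228 = 29.2 mL.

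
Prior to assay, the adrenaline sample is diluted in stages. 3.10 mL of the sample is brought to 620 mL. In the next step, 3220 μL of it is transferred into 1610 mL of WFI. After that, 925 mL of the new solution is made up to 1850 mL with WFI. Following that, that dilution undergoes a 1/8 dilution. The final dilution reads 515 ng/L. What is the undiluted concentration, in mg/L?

Overall dilution factor = 200 × 501 × 2 × 8 = 1.60 × 10⁶.
Original = 515 ng/L × 1.60 × 10⁶ = 8.26 × 10⁸ ng/L = 826 mg/L.

826 mg/L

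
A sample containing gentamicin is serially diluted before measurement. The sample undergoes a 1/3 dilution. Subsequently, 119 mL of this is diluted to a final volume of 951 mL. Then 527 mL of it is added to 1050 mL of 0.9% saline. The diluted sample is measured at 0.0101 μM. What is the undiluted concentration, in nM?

725 nM

Overall dilution factor = 3 × 7.992 × 2.992 = 71.7.
Original = 0.0101 μM × 71.7 = 0.725 μM = 725 nM.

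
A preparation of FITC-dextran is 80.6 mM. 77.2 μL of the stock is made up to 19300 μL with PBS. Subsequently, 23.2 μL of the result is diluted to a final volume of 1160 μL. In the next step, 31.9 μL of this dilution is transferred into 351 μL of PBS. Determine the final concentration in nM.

537 nM

Overall dilution factor = 250 × 50 × 12.00 = 1.50 × 10⁵.
80.6 mM / 1.50 × 10⁵ = 5.37 × 10⁻⁴ mM = 537 nM.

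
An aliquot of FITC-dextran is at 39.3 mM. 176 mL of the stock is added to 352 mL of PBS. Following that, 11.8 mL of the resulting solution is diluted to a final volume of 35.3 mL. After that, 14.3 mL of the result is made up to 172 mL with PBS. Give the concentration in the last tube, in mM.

0.364 mM

Overall dilution factor = 3 × 2.992 × 12.03 = 108.
39.3 mM / 108 = 0.364 mM.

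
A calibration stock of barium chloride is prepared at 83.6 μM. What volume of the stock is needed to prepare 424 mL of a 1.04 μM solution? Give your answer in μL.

5270 μL

V₁ = C₂V₂/C₁ = 1.04 × 424 / 83.6 = 5.27 mL = 5270 μL.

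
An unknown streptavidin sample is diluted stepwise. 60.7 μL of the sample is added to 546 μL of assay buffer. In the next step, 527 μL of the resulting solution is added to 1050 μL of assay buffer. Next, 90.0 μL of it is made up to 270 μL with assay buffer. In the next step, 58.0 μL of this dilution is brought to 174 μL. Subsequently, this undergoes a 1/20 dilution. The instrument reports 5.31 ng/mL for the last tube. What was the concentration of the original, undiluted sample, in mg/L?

28.6 mg/L

Overall dilution factor = 9.995 × 2.992 × 3 × 3 × 20 = 5384.
Original = 5.31 ng/mL × 5384 = 2.86 × 10⁴ ng/mL = 28.6 mg/L.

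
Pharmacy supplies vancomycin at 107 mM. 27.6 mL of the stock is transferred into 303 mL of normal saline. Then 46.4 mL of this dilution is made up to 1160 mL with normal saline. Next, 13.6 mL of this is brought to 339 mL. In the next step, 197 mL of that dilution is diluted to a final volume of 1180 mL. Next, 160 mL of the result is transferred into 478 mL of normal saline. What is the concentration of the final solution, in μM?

Overall dilution factor = 11.98 × 25 × 24.93 × 5.990 × 3.987 = 1.78 × 10⁵.
107 mM / 1.78 × 10⁵ = 6.00 × 10⁻⁴ mM = 0.600 μM.

0.600 μM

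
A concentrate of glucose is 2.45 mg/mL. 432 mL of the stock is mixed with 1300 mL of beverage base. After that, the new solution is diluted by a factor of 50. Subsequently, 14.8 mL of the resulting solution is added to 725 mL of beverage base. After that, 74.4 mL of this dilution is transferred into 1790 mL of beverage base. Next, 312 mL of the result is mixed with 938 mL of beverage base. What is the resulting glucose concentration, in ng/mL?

2.44 ng/mL

Overall dilution factor = 4.009 × 50 × 49.99 × 25.06 × 4.006 = 1.01 × 10⁶.
2.45 mg/mL / 1.01 × 10⁶ = 2.44 × 10⁻⁶ mg/mL = 2.44 ng/mL.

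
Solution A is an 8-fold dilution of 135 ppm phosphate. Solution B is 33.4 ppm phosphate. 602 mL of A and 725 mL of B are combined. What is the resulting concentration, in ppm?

C_A = 135 ppm / 8 = 16.9 ppm.
C_mix = (C_A·V_A + C_B·V_B)/(V_A + V_B) = (16.9×602 + 33.4×725) / 1327 = 25.9 ppm.

25.9 ppm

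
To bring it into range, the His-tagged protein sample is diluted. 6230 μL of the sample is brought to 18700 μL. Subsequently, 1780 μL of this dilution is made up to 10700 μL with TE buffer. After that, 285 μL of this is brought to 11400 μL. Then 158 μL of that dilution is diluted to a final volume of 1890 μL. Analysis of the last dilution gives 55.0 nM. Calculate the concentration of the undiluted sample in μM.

Overall dilution factor = 3.002 × 6.011 × 40 × 11.96 = 8633.
Original = 55.0 nM × 8633 = 4.75 × 10⁵ nM = 475 μM.

475 μM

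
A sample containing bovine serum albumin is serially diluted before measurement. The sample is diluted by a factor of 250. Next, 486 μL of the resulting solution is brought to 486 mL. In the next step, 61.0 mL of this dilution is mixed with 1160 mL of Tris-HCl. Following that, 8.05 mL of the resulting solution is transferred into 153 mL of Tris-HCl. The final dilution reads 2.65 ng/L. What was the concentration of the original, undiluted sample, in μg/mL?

Overall dilution factor = 250 × 1000 × 20.02 × 20.01 = 1.00 × 10⁸.
Original = 2.65 ng/L × 1.00 × 10⁸ = 2.65 × 10⁸ ng/L = 265 μg/mL.

265 μg/mL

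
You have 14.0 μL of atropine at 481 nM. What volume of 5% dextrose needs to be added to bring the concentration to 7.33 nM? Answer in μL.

V₂ = C₁V₁/C₂ = 481 × 14.0 / 7.33 = 919 μL.
Diluent to add = V₂ − V₁ = 919 − 14.0 = 905 μL.

905 μL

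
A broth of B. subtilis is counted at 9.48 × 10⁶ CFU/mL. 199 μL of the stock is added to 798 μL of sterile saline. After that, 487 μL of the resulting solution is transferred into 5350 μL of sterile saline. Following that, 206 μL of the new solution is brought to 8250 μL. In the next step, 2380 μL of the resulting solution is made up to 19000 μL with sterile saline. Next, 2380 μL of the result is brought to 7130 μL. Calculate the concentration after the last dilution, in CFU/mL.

Overall dilution factor = 5.010 × 11.99 × 40.05 × 7.983 × 2.996 = 5.75 × 10⁴.
9.48 × 10⁶ CFU/mL / 5.75 × 10⁴ = 165 CFU/mL.

165 CFU/mL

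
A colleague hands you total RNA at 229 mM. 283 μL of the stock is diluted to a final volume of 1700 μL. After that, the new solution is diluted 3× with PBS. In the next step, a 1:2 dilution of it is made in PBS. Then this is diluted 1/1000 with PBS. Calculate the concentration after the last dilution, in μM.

Overall dilution factor = 6.007 × 3 × 2 × 1000 = 3.60 × 10⁴.
229 mM / 3.60 × 10⁴ = 6.35 × 10⁻³ mM = 6.35 μM.

6.35 μM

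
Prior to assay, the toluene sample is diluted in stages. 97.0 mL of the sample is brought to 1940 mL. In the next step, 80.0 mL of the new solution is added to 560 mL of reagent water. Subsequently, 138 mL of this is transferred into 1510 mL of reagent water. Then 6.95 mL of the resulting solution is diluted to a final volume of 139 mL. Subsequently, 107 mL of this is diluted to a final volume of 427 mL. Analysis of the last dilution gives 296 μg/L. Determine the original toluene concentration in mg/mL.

Overall dilution factor = 20 × 8 × 11.94 × 20 × 3.991 = 1.53 × 10⁵.
Original = 296 μg/L × 1.53 × 10⁵ = 4.51 × 10⁷ μg/L = 45.1 mg/mL.

45.1 mg/mL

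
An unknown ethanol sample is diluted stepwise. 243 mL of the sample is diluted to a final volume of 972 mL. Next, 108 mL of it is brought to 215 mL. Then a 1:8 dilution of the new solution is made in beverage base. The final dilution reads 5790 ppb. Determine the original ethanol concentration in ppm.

369 ppm

Overall dilution factor = 4 × 1.991 × 8 = 63.7.
Original = 5790 ppb × 63.7 = 3.69 × 10⁵ ppb = 369 ppm.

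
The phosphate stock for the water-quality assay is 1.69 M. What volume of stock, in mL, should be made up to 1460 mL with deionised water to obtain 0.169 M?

146 mL

V₁ = C₂V₂/C₁ = 0.169 × 1460 / 1.69 = 146 mL.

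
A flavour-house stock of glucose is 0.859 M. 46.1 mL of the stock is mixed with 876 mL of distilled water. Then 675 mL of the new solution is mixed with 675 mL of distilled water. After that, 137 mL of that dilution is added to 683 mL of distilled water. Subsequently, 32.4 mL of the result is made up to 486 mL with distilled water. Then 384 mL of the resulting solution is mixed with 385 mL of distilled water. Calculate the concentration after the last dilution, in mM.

0.119 mM

Overall dilution factor = 20.00 × 2 × 5.985 × 15 × 2.003 = 7193.
0.859 M / 7193 = 1.19 × 10⁻⁴ M = 0.119 mM.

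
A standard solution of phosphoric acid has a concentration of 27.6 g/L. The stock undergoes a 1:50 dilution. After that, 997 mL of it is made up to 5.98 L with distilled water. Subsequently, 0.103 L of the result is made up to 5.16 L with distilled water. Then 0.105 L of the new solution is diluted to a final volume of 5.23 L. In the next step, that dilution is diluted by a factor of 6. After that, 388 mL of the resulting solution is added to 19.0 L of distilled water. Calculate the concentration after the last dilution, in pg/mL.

Overall dilution factor = 50 × 5.998 × 50.10 × 49.81 × 6 × 49.97 = 2.24 × 10⁸.
27.6 g/L / 2.24 × 10⁸ = 1.23 × 10⁻⁷ g/L = 123 pg/mL.

123 pg/mL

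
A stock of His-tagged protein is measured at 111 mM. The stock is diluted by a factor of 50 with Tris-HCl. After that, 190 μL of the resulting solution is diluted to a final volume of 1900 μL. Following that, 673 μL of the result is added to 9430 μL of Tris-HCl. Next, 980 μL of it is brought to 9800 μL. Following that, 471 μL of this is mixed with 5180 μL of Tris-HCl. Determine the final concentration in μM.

Overall dilution factor = 50 × 10 × 15.01 × 10 × 12.00 = 9.01 × 10⁵.
111 mM / 9.01 × 10⁵ = 1.23 × 10⁻⁴ mM = 0.123 μM.

0.123 μM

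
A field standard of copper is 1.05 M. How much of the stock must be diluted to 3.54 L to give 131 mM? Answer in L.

0.442 L

131 mM = 0.131 M.
V₁ = C₂V₂/C₁ = 0.131 × 3.54 / 1.05 = 0.442 L.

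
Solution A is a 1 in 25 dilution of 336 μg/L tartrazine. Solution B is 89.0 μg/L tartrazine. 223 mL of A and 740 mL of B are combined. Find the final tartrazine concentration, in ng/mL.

71.5 ng/mL

C_A = 336 μg/L / 25 = 13.4 μg/L.
C_mix = (C_A·V_A + C_B·V_B)/(V_A + V_B) = (13.4×223 + 89.0×740) / 963.0 = 71.5 μg/L = 71.5 ng/mL.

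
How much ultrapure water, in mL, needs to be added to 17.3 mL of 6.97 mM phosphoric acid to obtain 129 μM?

129 μM = 0.129 mM.
V₂ = C₁V₁/C₂ = 6.97 × 17.3 / 0.129 = 935 mL.
Diluent to add = V₂ − V₁ = 935 − 17.3 = 917 mL.

917 mL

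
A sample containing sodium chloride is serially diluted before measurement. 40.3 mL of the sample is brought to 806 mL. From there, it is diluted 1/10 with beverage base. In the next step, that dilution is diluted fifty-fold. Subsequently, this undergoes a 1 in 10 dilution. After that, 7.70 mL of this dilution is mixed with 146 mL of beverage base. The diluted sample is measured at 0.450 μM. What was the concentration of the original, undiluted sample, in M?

0.898 M

Overall dilution factor = 20 × 10 × 50 × 10 × 19.96 = 2.00 × 10⁶.
Original = 0.450 μM × 2.00 × 10⁶ = 8.98 × 10⁵ μM = 0.898 M.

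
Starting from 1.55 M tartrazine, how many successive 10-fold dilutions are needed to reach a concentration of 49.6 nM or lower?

8

Need 10ⁿ ≥ 3.12 × 10⁷, so n ≥ log(3.12 × 10⁷)/log(10) = 7.49.
Minimum whole steps: n = 8.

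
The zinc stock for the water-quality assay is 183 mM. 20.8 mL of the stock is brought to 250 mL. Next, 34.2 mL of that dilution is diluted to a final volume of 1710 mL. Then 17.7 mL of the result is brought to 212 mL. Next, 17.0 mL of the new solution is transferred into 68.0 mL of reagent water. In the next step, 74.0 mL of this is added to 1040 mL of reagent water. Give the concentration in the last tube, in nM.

Overall dilution factor = 12.02 × 50 × 11.98 × 5 × 15.05 = 5.42 × 10⁵.
183 mM / 5.42 × 10⁵ = 3.38 × 10⁻⁴ mM = 338 nM.

338 nM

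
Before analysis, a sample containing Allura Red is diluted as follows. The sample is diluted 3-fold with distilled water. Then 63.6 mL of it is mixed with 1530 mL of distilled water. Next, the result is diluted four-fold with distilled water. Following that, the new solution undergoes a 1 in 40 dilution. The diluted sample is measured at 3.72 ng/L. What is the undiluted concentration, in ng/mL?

Overall dilution factor = 3 × 25.06 × 4 × 40 = 1.20 × 10⁴.
Original = 3.72 ng/L × 1.20 × 10⁴ = 4.47 × 10⁴ ng/L = 44.7 ng/mL.

44.7 ng/mL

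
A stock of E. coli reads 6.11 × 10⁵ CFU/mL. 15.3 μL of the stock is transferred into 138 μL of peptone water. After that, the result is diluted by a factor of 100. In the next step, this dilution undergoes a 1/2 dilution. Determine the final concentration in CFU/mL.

305 CFU/mL

Overall dilution factor = 10.02 × 100 × 2 = 2004.
6.11 × 10⁵ CFU/mL / 2004 = 305 CFU/mL.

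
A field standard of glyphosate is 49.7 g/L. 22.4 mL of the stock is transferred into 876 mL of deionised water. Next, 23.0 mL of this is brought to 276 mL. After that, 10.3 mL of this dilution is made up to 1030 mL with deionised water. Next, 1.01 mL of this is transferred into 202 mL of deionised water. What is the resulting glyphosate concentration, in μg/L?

5.14 μg/L

Overall dilution factor = 40.11 × 12 × 100 × 201 = 9.67 × 10⁶.
49.7 g/L / 9.67 × 10⁶ = 5.14 × 10⁻⁶ g/L = 5.14 μg/L.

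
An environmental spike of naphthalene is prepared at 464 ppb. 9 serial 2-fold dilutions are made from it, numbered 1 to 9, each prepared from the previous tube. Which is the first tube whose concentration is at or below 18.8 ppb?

Tube n has concentration 464 ppb / 2ⁿ.
Need 2ⁿ ≥ 464 ppb / 18.8 ppb = 24.7, so n ≥ 4.63.
First such tube: n = 5.

tube 5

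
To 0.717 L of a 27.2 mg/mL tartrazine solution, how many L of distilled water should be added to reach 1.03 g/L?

18.2 L

1.03 g/L = 1.03 mg/mL.
V₂ = C₁V₁/C₂ = 27.2 × 0.717 / 1.03 = 18.9 L.
Diluent to add = V₂ − V₁ = 18.9 − 0.717 = 18.2 L.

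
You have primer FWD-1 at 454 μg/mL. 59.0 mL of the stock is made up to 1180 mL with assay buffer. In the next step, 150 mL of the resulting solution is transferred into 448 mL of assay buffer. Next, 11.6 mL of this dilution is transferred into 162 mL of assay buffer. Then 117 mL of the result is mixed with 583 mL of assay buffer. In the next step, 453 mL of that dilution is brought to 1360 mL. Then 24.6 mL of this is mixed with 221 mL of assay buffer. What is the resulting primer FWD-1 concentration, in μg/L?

2.12 μg/L

Overall dilution factor = 20 × 3.987 × 14.97 × 5.983 × 3.002 × 9.984 = 2.14 × 10⁵.
454 μg/mL / 2.14 × 10⁵ = 2.12 × 10⁻³ μg/mL = 2.12 μg/L.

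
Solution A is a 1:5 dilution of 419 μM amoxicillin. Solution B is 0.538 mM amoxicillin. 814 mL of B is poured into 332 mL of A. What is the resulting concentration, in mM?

C_A = 419 μM / 5 = 83.8 μM.
C_B = 0.538 mM = 538 μM.
C_mix = (C_A·V_A + C_B·V_B)/(V_A + V_B) = (83.8×332 + 538×814) / 1146 = 406 μM = 0.406 mM.

0.406 mM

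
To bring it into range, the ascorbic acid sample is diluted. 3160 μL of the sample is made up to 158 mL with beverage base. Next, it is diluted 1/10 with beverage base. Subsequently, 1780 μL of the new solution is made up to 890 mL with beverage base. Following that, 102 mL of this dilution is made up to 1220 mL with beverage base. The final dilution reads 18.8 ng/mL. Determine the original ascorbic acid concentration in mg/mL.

56.2 mg/mL

Overall dilution factor = 50 × 10 × 500 × 11.96 = 2.99 × 10⁶.
Original = 18.8 ng/mL × 2.99 × 10⁶ = 5.62 × 10⁷ ng/mL = 56.2 mg/mL.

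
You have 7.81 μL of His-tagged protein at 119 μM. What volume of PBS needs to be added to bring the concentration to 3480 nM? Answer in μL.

259 μL

3480 nM = 3.48 μM.
V₂ = C₁V₁/C₂ = 119 × 7.81 / 3.48 = 267 μL.
Diluent to add = V₂ − V₁ = 267 − 7.81 = 259 μL.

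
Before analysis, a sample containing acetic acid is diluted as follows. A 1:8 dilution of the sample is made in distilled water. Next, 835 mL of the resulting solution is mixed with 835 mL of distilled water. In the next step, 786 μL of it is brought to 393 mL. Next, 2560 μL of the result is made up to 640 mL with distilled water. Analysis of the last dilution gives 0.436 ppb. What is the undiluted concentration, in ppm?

872 ppm

Overall dilution factor = 8 × 2 × 500 × 250 = 2.00 × 10⁶.
Original = 0.436 ppb × 2.00 × 10⁶ = 8.72 × 10⁵ ppb = 872 ppm.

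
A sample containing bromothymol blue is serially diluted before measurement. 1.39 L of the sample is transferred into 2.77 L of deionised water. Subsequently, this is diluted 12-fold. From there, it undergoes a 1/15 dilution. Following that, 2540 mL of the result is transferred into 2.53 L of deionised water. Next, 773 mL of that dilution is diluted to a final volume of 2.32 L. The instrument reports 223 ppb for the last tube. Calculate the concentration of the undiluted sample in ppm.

Overall dilution factor = 2.993 × 12 × 15 × 1.996 × 3.001 = 3227.
Original = 223 ppb × 3227 = 7.20 × 10⁵ ppb = 720 ppm.

720 ppm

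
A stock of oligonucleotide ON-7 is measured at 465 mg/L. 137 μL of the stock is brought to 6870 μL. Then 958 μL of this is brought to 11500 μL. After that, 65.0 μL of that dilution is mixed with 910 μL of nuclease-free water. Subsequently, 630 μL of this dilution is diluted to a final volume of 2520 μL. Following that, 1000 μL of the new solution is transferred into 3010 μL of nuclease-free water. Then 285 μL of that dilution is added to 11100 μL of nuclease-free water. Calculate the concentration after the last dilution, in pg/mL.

80.4 pg/mL

Overall dilution factor = 50.15 × 12.00 × 15 × 4 × 4.010 × 39.95 = 5.79 × 10⁶.
465 mg/L / 5.79 × 10⁶ = 8.04 × 10⁻⁵ mg/L = 80.4 pg/mL.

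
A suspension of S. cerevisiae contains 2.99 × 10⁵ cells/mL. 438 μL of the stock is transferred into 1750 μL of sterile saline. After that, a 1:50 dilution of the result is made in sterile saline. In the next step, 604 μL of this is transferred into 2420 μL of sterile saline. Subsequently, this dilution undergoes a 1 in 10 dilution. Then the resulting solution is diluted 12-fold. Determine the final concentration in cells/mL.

1.99 cells/mL

Overall dilution factor = 4.995 × 50 × 5.007 × 10 × 12 = 1.50 × 10⁵.
2.99 × 10⁵ cells/mL / 1.50 × 10⁵ = 1.99 cells/mL.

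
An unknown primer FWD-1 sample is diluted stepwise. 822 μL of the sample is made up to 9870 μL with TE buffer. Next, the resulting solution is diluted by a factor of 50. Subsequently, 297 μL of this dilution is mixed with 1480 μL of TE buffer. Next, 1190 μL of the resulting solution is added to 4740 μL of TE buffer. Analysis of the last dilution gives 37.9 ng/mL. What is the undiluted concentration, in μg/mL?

678 μg/mL

Overall dilution factor = 12.01 × 50 × 5.983 × 4.983 = 1.79 × 10⁴.
Original = 37.9 ng/mL × 1.79 × 10⁴ = 6.78 × 10⁵ ng/mL = 678 μg/mL.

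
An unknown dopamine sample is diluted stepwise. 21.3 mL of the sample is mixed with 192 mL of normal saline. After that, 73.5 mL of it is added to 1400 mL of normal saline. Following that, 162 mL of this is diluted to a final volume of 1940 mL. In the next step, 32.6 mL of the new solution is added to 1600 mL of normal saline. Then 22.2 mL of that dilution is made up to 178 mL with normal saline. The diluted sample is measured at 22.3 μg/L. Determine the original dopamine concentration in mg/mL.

Overall dilution factor = 10.01 × 20.05 × 11.98 × 50.08 × 8.018 = 9.65 × 10⁵.
Original = 22.3 μg/L × 9.65 × 10⁵ = 2.15 × 10⁷ μg/L = 21.5 mg/mL.

21.5 mg/mL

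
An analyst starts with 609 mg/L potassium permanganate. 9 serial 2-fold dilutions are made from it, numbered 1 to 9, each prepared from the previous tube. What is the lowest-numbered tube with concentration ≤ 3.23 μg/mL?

Tube n has concentration 609 mg/L / 2ⁿ.
Need 2ⁿ ≥ 609 mg/L / 3.23 μg/mL = 189, so n ≥ 7.56.
First such tube: n = 8.

tube 8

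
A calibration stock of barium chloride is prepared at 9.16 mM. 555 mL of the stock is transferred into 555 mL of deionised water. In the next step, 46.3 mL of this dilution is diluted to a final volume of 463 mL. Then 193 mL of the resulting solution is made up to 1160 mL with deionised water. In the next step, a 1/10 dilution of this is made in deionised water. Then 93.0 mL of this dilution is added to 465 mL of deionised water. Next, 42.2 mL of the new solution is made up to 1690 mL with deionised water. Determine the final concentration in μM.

Overall dilution factor = 2 × 10 × 6.010 × 10 × 6 × 40.05 = 2.89 × 10⁵.
9.16 mM / 2.89 × 10⁵ = 3.17 × 10⁻⁵ mM = 0.0317 μM.

0.0317 μM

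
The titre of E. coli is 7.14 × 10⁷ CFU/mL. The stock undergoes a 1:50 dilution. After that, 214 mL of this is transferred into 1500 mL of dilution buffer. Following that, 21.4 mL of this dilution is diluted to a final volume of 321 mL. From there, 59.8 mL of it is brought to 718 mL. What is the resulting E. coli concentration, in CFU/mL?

Overall dilution factor = 50 × 8.009 × 15 × 12.01 = 7.21 × 10⁴.
7.14 × 10⁷ CFU/mL / 7.21 × 10⁴ = 990 CFU/mL.

990 CFU/mL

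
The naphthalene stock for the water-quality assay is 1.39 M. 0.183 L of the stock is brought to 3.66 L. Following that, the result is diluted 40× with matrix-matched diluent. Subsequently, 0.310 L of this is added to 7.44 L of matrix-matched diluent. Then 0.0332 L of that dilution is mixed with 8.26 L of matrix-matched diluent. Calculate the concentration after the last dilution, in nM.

278 nM

Overall dilution factor = 20 × 40 × 25 × 249.8 = 5.00 × 10⁶.
1.39 M / 5.00 × 10⁶ = 2.78 × 10⁻⁷ M = 278 nM.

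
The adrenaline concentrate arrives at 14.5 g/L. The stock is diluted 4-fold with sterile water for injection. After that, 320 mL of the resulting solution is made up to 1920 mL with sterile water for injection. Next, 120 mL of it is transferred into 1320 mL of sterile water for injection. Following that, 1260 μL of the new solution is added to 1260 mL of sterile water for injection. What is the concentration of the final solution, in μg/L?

50.3 μg/L

Overall dilution factor = 4 × 6 × 12 × 1001 = 2.88 × 10⁵.
14.5 g/L / 2.88 × 10⁵ = 5.03 × 10⁻⁵ g/L = 50.3 μg/L.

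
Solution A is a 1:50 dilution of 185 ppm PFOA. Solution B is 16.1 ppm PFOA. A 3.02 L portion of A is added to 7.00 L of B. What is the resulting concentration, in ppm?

C_A = 185 ppm / 50 = 3.70 ppm.
C_mix = (C_A·V_A + C_B·V_B)/(V_A + V_B) = (3.70×3.02 + 16.1×7.00) / 10.02 = 12.4 ppm.

12.4 ppm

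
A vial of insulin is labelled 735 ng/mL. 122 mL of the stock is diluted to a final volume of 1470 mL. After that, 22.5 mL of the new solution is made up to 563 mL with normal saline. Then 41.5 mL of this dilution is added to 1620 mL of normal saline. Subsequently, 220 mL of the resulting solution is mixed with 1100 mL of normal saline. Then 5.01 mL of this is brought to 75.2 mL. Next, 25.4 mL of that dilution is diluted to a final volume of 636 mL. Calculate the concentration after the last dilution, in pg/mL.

Overall dilution factor = 12.05 × 25.02 × 40.04 × 6 × 15.01 × 25.04 = 2.72 × 10⁷.
735 ng/mL / 2.72 × 10⁷ = 2.70 × 10⁻⁵ ng/mL = 0.0270 pg/mL.

0.0270 pg/mL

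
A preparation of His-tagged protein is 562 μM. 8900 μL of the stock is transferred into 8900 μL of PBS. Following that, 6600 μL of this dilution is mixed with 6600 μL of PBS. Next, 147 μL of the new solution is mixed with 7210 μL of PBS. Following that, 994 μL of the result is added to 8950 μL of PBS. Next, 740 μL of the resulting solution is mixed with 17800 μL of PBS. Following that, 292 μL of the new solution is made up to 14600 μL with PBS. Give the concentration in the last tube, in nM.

Overall dilution factor = 2 × 2 × 50.05 × 10.00 × 25.05 × 50 = 2.51 × 10⁶.
562 μM / 2.51 × 10⁶ = 2.24 × 10⁻⁴ μM = 0.224 nM.

0.224 nM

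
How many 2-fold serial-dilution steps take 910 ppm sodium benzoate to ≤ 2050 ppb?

9

Need 2ⁿ ≥ 444, so n ≥ log(444)/log(2) = 8.79.
Minimum whole steps: n = 9.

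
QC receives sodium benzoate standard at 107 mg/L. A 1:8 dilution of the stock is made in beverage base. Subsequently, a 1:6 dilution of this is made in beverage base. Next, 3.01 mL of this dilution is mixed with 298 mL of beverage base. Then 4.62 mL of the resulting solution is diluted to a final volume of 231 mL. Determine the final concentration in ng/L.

446 ng/L

Overall dilution factor = 8 × 6 × 100.0 × 50 = 2.40 × 10⁵.
107 mg/L / 2.40 × 10⁵ = 4.46 × 10⁻⁴ mg/L = 446 ng/L.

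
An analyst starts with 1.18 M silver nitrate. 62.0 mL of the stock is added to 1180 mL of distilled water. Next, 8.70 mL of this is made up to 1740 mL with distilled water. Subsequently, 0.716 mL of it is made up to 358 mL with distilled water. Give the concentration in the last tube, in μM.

Overall dilution factor = 20.03 × 200 × 500 = 2.00 × 10⁶.
1.18 M / 2.00 × 10⁶ = 5.89 × 10⁻⁷ M = 0.589 μM.

0.589 μM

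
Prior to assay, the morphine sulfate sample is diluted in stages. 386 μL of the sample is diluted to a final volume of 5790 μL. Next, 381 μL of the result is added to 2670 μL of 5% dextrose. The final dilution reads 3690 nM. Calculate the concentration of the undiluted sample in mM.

0.443 mM

Overall dilution factor = 15 × 8.008 = 120.
Original = 3690 nM × 120 = 4.43 × 10⁵ nM = 0.443 mM.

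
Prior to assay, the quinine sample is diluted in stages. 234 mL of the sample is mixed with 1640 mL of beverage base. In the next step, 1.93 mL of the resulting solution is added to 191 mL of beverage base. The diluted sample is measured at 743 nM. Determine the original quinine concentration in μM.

Overall dilution factor = 8.009 × 99.96 = 801.
Original = 743 nM × 801 = 5.95 × 10⁵ nM = 595 μM.

595 μM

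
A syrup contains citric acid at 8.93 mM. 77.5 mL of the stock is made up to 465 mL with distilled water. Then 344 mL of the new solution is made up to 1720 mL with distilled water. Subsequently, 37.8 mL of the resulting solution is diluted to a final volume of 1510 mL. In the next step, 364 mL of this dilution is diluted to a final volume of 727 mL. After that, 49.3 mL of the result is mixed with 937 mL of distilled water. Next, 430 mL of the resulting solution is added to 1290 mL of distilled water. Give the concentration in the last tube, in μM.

Overall dilution factor = 6 × 5 × 39.95 × 1.997 × 20.01 × 4 = 1.92 × 10⁵.
8.93 mM / 1.92 × 10⁵ = 4.66 × 10⁻⁵ mM = 0.0466 μM.

0.0466 μM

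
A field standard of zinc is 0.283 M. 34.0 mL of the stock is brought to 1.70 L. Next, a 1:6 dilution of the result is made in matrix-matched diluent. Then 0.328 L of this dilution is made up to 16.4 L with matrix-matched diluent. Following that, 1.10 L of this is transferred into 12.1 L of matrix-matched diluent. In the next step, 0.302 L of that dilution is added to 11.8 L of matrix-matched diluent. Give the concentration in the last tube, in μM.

Overall dilution factor = 50 × 6 × 50 × 12 × 40.07 = 7.21 × 10⁶.
0.283 M / 7.21 × 10⁶ = 3.92 × 10⁻⁸ M = 0.0392 μM.

0.0392 μM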